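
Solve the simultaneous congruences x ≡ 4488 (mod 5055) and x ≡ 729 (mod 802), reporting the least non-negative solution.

2729133

Write x = 4488 + 5055·k. Then 5055·k ≡ 729 − 4488 ≡ 251 (mod 802).
Need 5055⁻¹ mod 802. Extended Euclid on (802, 243):
802 = 3*243 + 73
243 = 3*73 + 24
73 = 3*24 + 1
24 = 24*1 + 0
Back-substitute:
1 = 73 − 3·24
1 = −3·243 + 10·73
1 = 10·802 − 33·243
5055⁻¹ ≡ 769 (mod 802), so k ≡ 769·251 ≡ 539 (mod 802).
x = 4488 + 5055·539 = 2729133.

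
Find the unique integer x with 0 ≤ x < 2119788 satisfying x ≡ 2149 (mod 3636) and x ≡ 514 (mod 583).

Write x = 2149 + 3636·k. Then 3636·k ≡ 514 − 2149 ≡ 114 (mod 583).
Need 3636⁻¹ mod 583. Extended Euclid on (583, 138):
583 = 4×138 + 31
138 = 4×31 + 14
31 = 2×14 + 3
14 = 4×3 + 2
3 = 1×2 + 1
2 = 2×1 + 0
Back-substitute:
1 = 3 − 2
1 = −14 + 5·3
1 = 5·31 − 11·14
1 = −11·138 + 49·31
1 = 49·583 − 207·138
3636⁻¹ ≡ 376 (mod 583), so k ≡ 376·114 ≡ 305 (mod 583).
x = 2149 + 3636·305 = 1111129.

1111129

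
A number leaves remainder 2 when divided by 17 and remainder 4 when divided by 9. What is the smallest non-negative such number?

121

Write x = 2 + 17·k. Then 17·k ≡ 4 − 2 ≡ 2 (mod 9).
Need 17⁻¹ mod 9. Extended Euclid on (9, 8):
9 = 1×8 + 1
8 = 8×1 + 0
Back-substitute:
1 = 9 − 8
17⁻¹ ≡ 8 (mod 9), so k ≡ 8·2 ≡ 7 (mod 9).
x = 2 + 17·7 = 121.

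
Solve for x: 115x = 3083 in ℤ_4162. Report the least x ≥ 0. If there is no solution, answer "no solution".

First find gcd(115, 4162):
4162 = 36*115 + 22
115 = 5*22 + 5
22 = 4*5 + 2
5 = 2*2 + 1
2 = 2*1 + 0
gcd = 1, so a unique solution mod 4162 exists.
Back-substitute for the Bézout coefficients:
1 = 5 − 2·2
1 = −2·22 + 9·5
1 = 9·115 − 47·22
1 = −47·4162 + 1701·115
So 115·(1701) ≡ 1 (mod 4162), giving 115⁻¹ ≡ 1701.
x ≡ 115⁻¹·3083 ≡ 1701·3083 ≡ 63 (mod 4162).

63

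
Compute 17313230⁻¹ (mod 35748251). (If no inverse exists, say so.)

Euclidean algorithm on 35748251, 17313230:
35748251 = 2×17313230 + 1121791
17313230 = 15×1121791 + 486365
1121791 = 2×486365 + 149061
486365 = 3×149061 + 39182
149061 = 3×39182 + 31515
39182 = 1×31515 + 7667
31515 = 4×7667 + 847
7667 = 9×847 + 44
847 = 19×44 + 11
44 = 4×11 + 0
gcd(17313230, 35748251) = 11 ≠ 1, so 17313230 has no multiplicative inverse modulo 35748251.

no inverse exists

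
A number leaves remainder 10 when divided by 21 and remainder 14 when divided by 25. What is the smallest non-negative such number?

Write x = 10 + 21·k. Then 21·k ≡ 14 − 10 ≡ 4 (mod 25).
Need 21⁻¹ mod 25. Extended Euclid on (25, 21):
25 = 1*21 + 4
21 = 5*4 + 1
4 = 4*1 + 0
Back-substitute:
1 = 21 − 5·4
1 = −5·25 + 6·21
21⁻¹ ≡ 6 (mod 25), so k ≡ 6·4 ≡ 24 (mod 25).
x = 10 + 21·24 = 514.

514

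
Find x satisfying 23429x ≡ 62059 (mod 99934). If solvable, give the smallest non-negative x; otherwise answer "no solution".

First find gcd(23429, 99934):
99934 = 4*23429 + 6218
23429 = 3*6218 + 4775
6218 = 1*4775 + 1443
4775 = 3*1443 + 446
1443 = 3*446 + 105
446 = 4*105 + 26
105 = 4*26 + 1
26 = 26*1 + 0
gcd = 1, so a unique solution mod 99934 exists.
Back-substitute for the Bézout coefficients:
1 = 105 − 4·26
1 = −4·446 + 17·105
1 = 17·1443 − 55·446
1 = −55·4775 + 182·1443
1 = 182·6218 − 237·4775
1 = −237·23429 + 893·6218
1 = 893·99934 − 3809·23429
So 23429·(-3809) ≡ 1 (mod 99934), giving 23429⁻¹ ≡ 96125.
x ≡ 23429⁻¹·62059 ≡ 96125·62059 ≡ 61113 (mod 99934).

61113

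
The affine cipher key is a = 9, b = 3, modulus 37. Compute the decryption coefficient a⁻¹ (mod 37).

33

Extended Euclidean algorithm:
37 = 4·9 + 1
9 = 9·1 + 0
The gcd is 1. Working backward:
1 = 37 − 4·9
Hence 9⁻¹ ≡ -4 ≡ 33 (mod 37).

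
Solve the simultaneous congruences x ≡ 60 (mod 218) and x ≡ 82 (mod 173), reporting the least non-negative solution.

Write x = 60 + 218·k. Then 218·k ≡ 82 − 60 ≡ 22 (mod 173).
Need 218⁻¹ mod 173. Extended Euclid on (173, 45):
173 = 3×45 + 38
45 = 1×38 + 7
38 = 5×7 + 3
7 = 2×3 + 1
3 = 3×1 + 0
Back-substitute:
1 = 7 − 2·3
1 = −2·38 + 11·7
1 = 11·45 − 13·38
1 = −13·173 + 50·45
218⁻¹ ≡ 50 (mod 173), so k ≡ 50·22 ≡ 62 (mod 173).
x = 60 + 218·62 = 13576.

13576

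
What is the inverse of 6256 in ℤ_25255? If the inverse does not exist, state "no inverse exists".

gcd(25255, 6256) by repeated division:
25255 = 4·6256 + 231
6256 = 27·231 + 19
231 = 12·19 + 3
19 = 6·3 + 1
3 = 3·1 + 0
gcd = 1, so the inverse exists. Back-substitute:
1 = 19 − 6·3
1 = −6·231 + 73·19
1 = 73·6256 − 1977·231
1 = −1977·25255 + 7981·6256
So 6256·7981 ≡ 1 (mod 25255).

7981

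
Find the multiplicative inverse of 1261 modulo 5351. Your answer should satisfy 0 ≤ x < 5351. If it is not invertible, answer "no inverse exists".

3730

gcd(5351, 1261) by repeated division:
5351 = 4*1261 + 307
1261 = 4*307 + 33
307 = 9*33 + 10
33 = 3*10 + 3
10 = 3*3 + 1
3 = 3*1 + 0
Since gcd(1261, 5351) = 1, back-substitute to write 1 as a combination:
1 = 10 − 3·3
1 = −3·33 + 10·10
1 = 10·307 − 93·33
1 = −93·1261 + 382·307
1 = 382·5351 − 1621·1261
Hence 1261⁻¹ ≡ -1621 ≡ 3730 (mod 5351).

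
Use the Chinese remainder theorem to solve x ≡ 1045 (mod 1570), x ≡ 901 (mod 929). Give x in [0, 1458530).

Write x = 1045 + 1570·k. Then 1570·k ≡ 901 − 1045 ≡ 785 (mod 929).
Need 1570⁻¹ mod 929. Extended Euclid on (929, 641):
929 = 1×641 + 288
641 = 2×288 + 65
288 = 4×65 + 28
65 = 2×28 + 9
28 = 3×9 + 1
9 = 9×1 + 0
Back-substitute:
1 = 28 − 3·9
1 = −3·65 + 7·28
1 = 7·288 − 31·65
1 = −31·641 + 69·288
1 = 69·929 − 100·641
1570⁻¹ ≡ 829 (mod 929), so k ≡ 829·785 ≡ 465 (mod 929).
x = 1045 + 1570·465 = 731095.

731095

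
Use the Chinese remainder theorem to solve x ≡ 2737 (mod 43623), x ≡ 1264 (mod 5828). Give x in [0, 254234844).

Write x = 2737 + 43623·k. Then 43623·k ≡ 1264 − 2737 ≡ 4355 (mod 5828).
Need 43623⁻¹ mod 5828. Extended Euclid on (5828, 2827):
5828 = 2·2827 + 174
2827 = 16·174 + 43
174 = 4·43 + 2
43 = 21·2 + 1
2 = 2·1 + 0
Back-substitute:
1 = 43 − 21·2
1 = −21·174 + 85·43
1 = 85·2827 − 1381·174
1 = −1381·5828 + 2847·2827
43623⁻¹ ≡ 2847 (mod 5828), so k ≡ 2847·4355 ≡ 2529 (mod 5828).
x = 2737 + 43623·2529 = 110325304.

110325304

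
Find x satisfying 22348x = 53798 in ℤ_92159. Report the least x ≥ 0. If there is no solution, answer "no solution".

85753

First find gcd(22348, 92159):
92159 = 4*22348 + 2767
22348 = 8*2767 + 212
2767 = 13*212 + 11
212 = 19*11 + 3
11 = 3*3 + 2
3 = 1*2 + 1
2 = 2*1 + 0
gcd = 1, so a unique solution mod 92159 exists.
Back-substitute for the Bézout coefficients:
1 = 3 − 2
1 = −11 + 4·3
1 = 4·212 − 77·11
1 = −77·2767 + 1005·212
1 = 1005·22348 − 8117·2767
1 = −8117·92159 + 33473·22348
So 22348·(33473) ≡ 1 (mod 92159), giving 22348⁻¹ ≡ 33473.
x ≡ 22348⁻¹·53798 ≡ 33473·53798 ≡ 85753 (mod 92159).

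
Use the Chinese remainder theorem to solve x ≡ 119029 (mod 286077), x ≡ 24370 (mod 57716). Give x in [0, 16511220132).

Write x = 119029 + 286077·k. Then 286077·k ≡ 24370 − 119029 ≡ 20773 (mod 57716).
Need 286077⁻¹ mod 57716. Extended Euclid on (57716, 55213):
57716 = 1·55213 + 2503
55213 = 22·2503 + 147
2503 = 17·147 + 4
147 = 36·4 + 3
4 = 1·3 + 1
3 = 3·1 + 0
Back-substitute:
1 = 4 − 3
1 = −147 + 37·4
1 = 37·2503 − 630·147
1 = −630·55213 + 13897·2503
1 = 13897·57716 − 14527·55213
286077⁻¹ ≡ 43189 (mod 57716), so k ≡ 43189·20773 ≡ 27593 (mod 57716).
x = 119029 + 286077·27593 = 7893841690.

7893841690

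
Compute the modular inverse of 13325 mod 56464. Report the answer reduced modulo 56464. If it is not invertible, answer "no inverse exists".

24645

Apply the Euclidean algorithm to 56464 and 13325:
56464 = 4*13325 + 3164
13325 = 4*3164 + 669
3164 = 4*669 + 488
669 = 1*488 + 181
488 = 2*181 + 126
181 = 1*126 + 55
126 = 2*55 + 16
55 = 3*16 + 7
16 = 2*7 + 2
7 = 3*2 + 1
2 = 2*1 + 0
gcd = 1, so the inverse exists. Back-substitute:
1 = 7 − 3·2
1 = −3·16 + 7·7
1 = 7·55 − 24·16
1 = −24·126 + 55·55
1 = 55·181 − 79·126
1 = −79·488 + 213·181
1 = 213·669 − 292·488
1 = −292·3164 + 1381·669
1 = 1381·13325 − 5816·3164
1 = −5816·56464 + 24645·13325
So 13325·24645 ≡ 1 (mod 56464).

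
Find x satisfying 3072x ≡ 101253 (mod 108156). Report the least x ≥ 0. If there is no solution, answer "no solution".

gcd(3072, 108156):
108156 = 35*3072 + 636
3072 = 4*636 + 528
636 = 1*528 + 108
528 = 4*108 + 96
108 = 1*96 + 12
96 = 8*12 + 0
gcd = 12, but 12 ∤ 101253, so the congruence has no solution.

no solution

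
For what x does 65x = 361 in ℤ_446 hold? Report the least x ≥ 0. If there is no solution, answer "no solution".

First find gcd(65, 446):
446 = 6×65 + 56
65 = 1×56 + 9
56 = 6×9 + 2
9 = 4×2 + 1
2 = 2×1 + 0
gcd = 1, so a unique solution mod 446 exists.
Back-substitute for the Bézout coefficients:
1 = 9 − 4·2
1 = −4·56 + 25·9
1 = 25·65 − 29·56
1 = −29·446 + 199·65
So 65·(199) ≡ 1 (mod 446), giving 65⁻¹ ≡ 199.
x ≡ 65⁻¹·361 ≡ 199·361 ≡ 33 (mod 446).

33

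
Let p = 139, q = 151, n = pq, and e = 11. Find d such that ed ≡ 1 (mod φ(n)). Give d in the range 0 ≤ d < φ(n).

11291

φ(n) = (p−1)(q−1) = 138·150 = 20700.
Need d with 11·d ≡ 1 (mod 20700). Apply the extended Euclidean algorithm:
20700 = 1881*11 + 9
11 = 1*9 + 2
9 = 4*2 + 1
2 = 2*1 + 0
Back-substitute:
1 = 9 − 4·2
1 = −4·11 + 5·9
1 = 5·20700 − 9409·11
So 11·(-9409) ≡ 1 (mod 20700), hence d ≡ -9409 ≡ 11291 (mod 20700).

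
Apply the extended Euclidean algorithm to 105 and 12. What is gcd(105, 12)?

Euclidean algorithm:
105 = 8*12 + 9
12 = 1*9 + 3
9 = 3*3 + 0
gcd(105, 12) = 3.
Express as a combination:
3 = 12 − 9
3 = −105 + 9·12
So 3 = (-1)·105 + (9)·12.

3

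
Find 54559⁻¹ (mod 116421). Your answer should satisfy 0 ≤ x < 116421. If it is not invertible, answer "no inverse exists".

Run Euclid on (116421, 54559):
116421 = 2×54559 + 7303
54559 = 7×7303 + 3438
7303 = 2×3438 + 427
3438 = 8×427 + 22
427 = 19×22 + 9
22 = 2×9 + 4
9 = 2×4 + 1
4 = 4×1 + 0
gcd = 1, so the inverse exists. Back-substitute:
1 = 9 − 2·4
1 = −2·22 + 5·9
1 = 5·427 − 97·22
1 = −97·3438 + 781·427
1 = 781·7303 − 1659·3438
1 = −1659·54559 + 12394·7303
1 = 12394·116421 − 26447·54559
So 54559·(-26447) ≡ 1 (mod 116421), and -26447 ≡ 89974 (mod 116421).

89974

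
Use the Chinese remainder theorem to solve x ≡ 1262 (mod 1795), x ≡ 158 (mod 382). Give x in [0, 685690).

Write x = 1262 + 1795·k. Then 1795·k ≡ 158 − 1262 ≡ 42 (mod 382).
Need 1795⁻¹ mod 382. Extended Euclid on (382, 267):
382 = 1·267 + 115
267 = 2·115 + 37
115 = 3·37 + 4
37 = 9·4 + 1
4 = 4·1 + 0
Back-substitute:
1 = 37 − 9·4
1 = −9·115 + 28·37
1 = 28·267 − 65·115
1 = −65·382 + 93·267
1795⁻¹ ≡ 93 (mod 382), so k ≡ 93·42 ≡ 86 (mod 382).
x = 1262 + 1795·86 = 155632.

155632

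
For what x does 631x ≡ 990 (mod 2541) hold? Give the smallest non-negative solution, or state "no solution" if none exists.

66

First find gcd(631, 2541):
2541 = 4×631 + 17
631 = 37×17 + 2
17 = 8×2 + 1
2 = 2×1 + 0
gcd = 1, so a unique solution mod 2541 exists.
Back-substitute for the Bézout coefficients:
1 = 17 − 8·2
1 = −8·631 + 297·17
1 = 297·2541 − 1196·631
So 631·(-1196) ≡ 1 (mod 2541), giving 631⁻¹ ≡ 1345.
x ≡ 631⁻¹·990 ≡ 1345·990 ≡ 66 (mod 2541).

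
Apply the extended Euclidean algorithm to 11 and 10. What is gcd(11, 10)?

Euclidean algorithm:
11 = 1*10 + 1
10 = 10*1 + 0
gcd(11, 10) = 1.
Back-substituting:
1 = 11 − 10
So 1 = (1)·11 + (-1)·10.

1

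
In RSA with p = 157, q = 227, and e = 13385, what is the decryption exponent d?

φ(n) = (p−1)(q−1) = 156·226 = 35256.
Need d with 13385·d ≡ 1 (mod 35256). Apply the extended Euclidean algorithm:
35256 = 2×13385 + 8486
13385 = 1×8486 + 4899
8486 = 1×4899 + 3587
4899 = 1×3587 + 1312
3587 = 2×1312 + 963
1312 = 1×963 + 349
963 = 2×349 + 265
349 = 1×265 + 84
265 = 3×84 + 13
84 = 6×13 + 6
13 = 2×6 + 1
6 = 6×1 + 0
Back-substitute:
1 = 13 − 2·6
1 = −2·84 + 13·13
1 = 13·265 − 41·84
1 = −41·349 + 54·265
1 = 54·963 − 149·349
1 = −149·1312 + 203·963
1 = 203·3587 − 555·1312
1 = −555·4899 + 758·3587
1 = 758·8486 − 1313·4899
1 = −1313·13385 + 2071·8486
1 = 2071·35256 − 5455·13385
So 13385·(-5455) ≡ 1 (mod 35256), hence d ≡ -5455 ≡ 29801 (mod 35256).

29801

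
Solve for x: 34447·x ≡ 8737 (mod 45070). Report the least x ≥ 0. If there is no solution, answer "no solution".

First find gcd(34447, 45070):
45070 = 1*34447 + 10623
34447 = 3*10623 + 2578
10623 = 4*2578 + 311
2578 = 8*311 + 90
311 = 3*90 + 41
90 = 2*41 + 8
41 = 5*8 + 1
8 = 8*1 + 0
gcd = 1, so a unique solution mod 45070 exists.
Back-substitute for the Bézout coefficients:
1 = 41 − 5·8
1 = −5·90 + 11·41
1 = 11·311 − 38·90
1 = −38·2578 + 315·311
1 = 315·10623 − 1298·2578
1 = −1298·34447 + 4209·10623
1 = 4209·45070 − 5507·34447
So 34447·(-5507) ≡ 1 (mod 45070), giving 34447⁻¹ ≡ 39563.
x ≡ 34447⁻¹·8737 ≡ 39563·8737 ≡ 20101 (mod 45070).

20101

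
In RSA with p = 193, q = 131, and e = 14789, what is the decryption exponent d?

φ(n) = (p−1)(q−1) = 192·130 = 24960.
Need d with 14789·d ≡ 1 (mod 24960). Apply the extended Euclidean algorithm:
24960 = 1·14789 + 10171
14789 = 1·10171 + 4618
10171 = 2·4618 + 935
4618 = 4·935 + 878
935 = 1·878 + 57
878 = 15·57 + 23
57 = 2·23 + 11
23 = 2·11 + 1
11 = 11·1 + 0
Back-substitute:
1 = 23 − 2·11
1 = −2·57 + 5·23
1 = 5·878 − 77·57
1 = −77·935 + 82·878
1 = 82·4618 − 405·935
1 = −405·10171 + 892·4618
1 = 892·14789 − 1297·10171
1 = −1297·24960 + 2189·14789
So 14789·2189 ≡ 1 (mod 24960), hence d = 2189.

2189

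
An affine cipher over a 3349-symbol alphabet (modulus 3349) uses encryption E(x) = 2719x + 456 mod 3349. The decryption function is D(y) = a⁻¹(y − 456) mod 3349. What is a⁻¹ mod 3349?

Run Euclid on (3349, 2719):
3349 = 1·2719 + 630
2719 = 4·630 + 199
630 = 3·199 + 33
199 = 6·33 + 1
33 = 33·1 + 0
Since gcd(2719, 3349) = 1, back-substitute to write 1 as a combination:
1 = 199 − 6·33
1 = −6·630 + 19·199
1 = 19·2719 − 82·630
1 = −82·3349 + 101·2719
So 2719·101 ≡ 1 (mod 3349).

101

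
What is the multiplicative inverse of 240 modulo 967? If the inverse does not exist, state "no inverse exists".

Apply the Euclidean algorithm to 967 and 240:
967 = 4·240 + 7
240 = 34·7 + 2
7 = 3·2 + 1
2 = 2·1 + 0
The gcd is 1. Working backward:
1 = 7 − 3·2
1 = −3·240 + 103·7
1 = 103·967 − 415·240
So 240·(-415) ≡ 1 (mod 967), and -415 ≡ 552 (mod 967).

552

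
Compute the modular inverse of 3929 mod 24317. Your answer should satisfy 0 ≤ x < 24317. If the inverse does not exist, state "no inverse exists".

Run Euclid on (24317, 3929):
24317 = 6×3929 + 743
3929 = 5×743 + 214
743 = 3×214 + 101
214 = 2×101 + 12
101 = 8×12 + 5
12 = 2×5 + 2
5 = 2×2 + 1
2 = 2×1 + 0
gcd = 1, so the inverse exists. Back-substitute:
1 = 5 − 2·2
1 = −2·12 + 5·5
1 = 5·101 − 42·12
1 = −42·214 + 89·101
1 = 89·743 − 309·214
1 = −309·3929 + 1634·743
1 = 1634·24317 − 10113·3929
So 3929·(-10113) ≡ 1 (mod 24317), and -10113 ≡ 14204 (mod 24317).

14204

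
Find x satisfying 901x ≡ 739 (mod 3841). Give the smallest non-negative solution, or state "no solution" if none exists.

First find gcd(901, 3841):
3841 = 4·901 + 237
901 = 3·237 + 190
237 = 1·190 + 47
190 = 4·47 + 2
47 = 23·2 + 1
2 = 2·1 + 0
gcd = 1, so a unique solution mod 3841 exists.
Back-substitute for the Bézout coefficients:
1 = 47 − 23·2
1 = −23·190 + 93·47
1 = 93·237 − 116·190
1 = −116·901 + 441·237
1 = 441·3841 − 1880·901
So 901·(-1880) ≡ 1 (mod 3841), giving 901⁻¹ ≡ 1961.
x ≡ 901⁻¹·739 ≡ 1961·739 ≡ 1122 (mod 3841).

1122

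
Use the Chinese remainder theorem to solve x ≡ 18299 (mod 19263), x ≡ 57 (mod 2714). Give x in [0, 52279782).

14080289

Write x = 18299 + 19263·k. Then 19263·k ≡ 57 − 18299 ≡ 756 (mod 2714).
Need 19263⁻¹ mod 2714. Extended Euclid on (2714, 265):
2714 = 10*265 + 64
265 = 4*64 + 9
64 = 7*9 + 1
9 = 9*1 + 0
Back-substitute:
1 = 64 − 7·9
1 = −7·265 + 29·64
1 = 29·2714 − 297·265
19263⁻¹ ≡ 2417 (mod 2714), so k ≡ 2417·756 ≡ 730 (mod 2714).
x = 18299 + 19263·730 = 14080289.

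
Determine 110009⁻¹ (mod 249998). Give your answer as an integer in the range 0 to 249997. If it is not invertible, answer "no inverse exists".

Apply the Euclidean algorithm to 249998 and 110009:
249998 = 2×110009 + 29980
110009 = 3×29980 + 20069
29980 = 1×20069 + 9911
20069 = 2×9911 + 247
9911 = 40×247 + 31
247 = 7×31 + 30
31 = 1×30 + 1
30 = 30×1 + 0
The gcd is 1. Working backward:
1 = 31 − 30
1 = −247 + 8·31
1 = 8·9911 − 321·247
1 = −321·20069 + 650·9911
1 = 650·29980 − 971·20069
1 = −971·110009 + 3563·29980
1 = 3563·249998 − 8097·110009
Hence 110009⁻¹ ≡ -8097 ≡ 241901 (mod 249998).

241901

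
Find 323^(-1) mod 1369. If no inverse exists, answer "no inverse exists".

gcd(1369, 323) by repeated division:
1369 = 4×323 + 77
323 = 4×77 + 15
77 = 5×15 + 2
15 = 7×2 + 1
2 = 2×1 + 0
The gcd is 1. Working backward:
1 = 15 − 7·2
1 = −7·77 + 36·15
1 = 36·323 − 151·77
1 = −151·1369 + 640·323
So 323·640 ≡ 1 (mod 1369).

640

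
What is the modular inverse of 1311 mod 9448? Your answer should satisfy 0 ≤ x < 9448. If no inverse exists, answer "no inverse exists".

4079

gcd(9448, 1311) by repeated division:
9448 = 7*1311 + 271
1311 = 4*271 + 227
271 = 1*227 + 44
227 = 5*44 + 7
44 = 6*7 + 2
7 = 3*2 + 1
2 = 2*1 + 0
gcd = 1, so the inverse exists. Back-substitute:
1 = 7 − 3·2
1 = −3·44 + 19·7
1 = 19·227 − 98·44
1 = −98·271 + 117·227
1 = 117·1311 − 566·271
1 = −566·9448 + 4079·1311
So 1311·4079 ≡ 1 (mod 9448).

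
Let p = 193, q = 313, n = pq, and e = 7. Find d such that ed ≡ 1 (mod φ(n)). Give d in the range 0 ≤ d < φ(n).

34231

φ(n) = (p−1)(q−1) = 192·312 = 59904.
Need d with 7·d ≡ 1 (mod 59904). Apply the extended Euclidean algorithm:
59904 = 8557×7 + 5
7 = 1×5 + 2
5 = 2×2 + 1
2 = 2×1 + 0
Back-substitute:
1 = 5 − 2·2
1 = −2·7 + 3·5
1 = 3·59904 − 25673·7
So 7·(-25673) ≡ 1 (mod 59904), hence d ≡ -25673 ≡ 34231 (mod 59904).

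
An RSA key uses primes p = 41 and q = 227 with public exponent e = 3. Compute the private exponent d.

φ(n) = (p−1)(q−1) = 40·226 = 9040.
Need d with 3·d ≡ 1 (mod 9040). Apply the extended Euclidean algorithm:
9040 = 3013·3 + 1
3 = 3·1 + 0
Back-substitute:
1 = 9040 − 3013·3
So 3·(-3013) ≡ 1 (mod 9040), hence d ≡ -3013 ≡ 6027 (mod 9040).

6027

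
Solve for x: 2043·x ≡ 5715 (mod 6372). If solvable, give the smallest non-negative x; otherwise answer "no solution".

First find gcd(2043, 6372):
6372 = 3*2043 + 243
2043 = 8*243 + 99
243 = 2*99 + 45
99 = 2*45 + 9
45 = 5*9 + 0
gcd = 9 and 9 | 5715, so solutions exist. Divide through by 9: 227x ≡ 635 (mod 708).
Now find 227⁻¹ mod 708:
708 = 3*227 + 27
227 = 8*27 + 11
27 = 2*11 + 5
11 = 2*5 + 1
5 = 5*1 + 0
Back-substitute:
1 = 11 − 2·5
1 = −2·27 + 5·11
1 = 5·227 − 42·27
1 = −42·708 + 131·227
So 227⁻¹ ≡ 131 (mod 708).
Then x ≡ 131·635 ≡ 349 (mod 708); the smallest non-negative solution is x = 349.

349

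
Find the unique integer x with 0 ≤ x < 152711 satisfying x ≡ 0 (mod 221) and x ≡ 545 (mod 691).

14365

Write x = 0 + 221·k. Then 221·k ≡ 545 − 0 ≡ 545 (mod 691).
Need 221⁻¹ mod 691. Extended Euclid on (691, 221):
691 = 3*221 + 28
221 = 7*28 + 25
28 = 1*25 + 3
25 = 8*3 + 1
3 = 3*1 + 0
Back-substitute:
1 = 25 − 8·3
1 = −8·28 + 9·25
1 = 9·221 − 71·28
1 = −71·691 + 222·221
221⁻¹ ≡ 222 (mod 691), so k ≡ 222·545 ≡ 65 (mod 691).
x = 0 + 221·65 = 14365.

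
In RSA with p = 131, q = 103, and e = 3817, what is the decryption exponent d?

733

φ(n) = (p−1)(q−1) = 130·102 = 13260.
Need d with 3817·d ≡ 1 (mod 13260). Apply the extended Euclidean algorithm:
13260 = 3·3817 + 1809
3817 = 2·1809 + 199
1809 = 9·199 + 18
199 = 11·18 + 1
18 = 18·1 + 0
Back-substitute:
1 = 199 − 11·18
1 = −11·1809 + 100·199
1 = 100·3817 − 211·1809
1 = −211·13260 + 733·3817
So 3817·733 ≡ 1 (mod 13260), hence d = 733.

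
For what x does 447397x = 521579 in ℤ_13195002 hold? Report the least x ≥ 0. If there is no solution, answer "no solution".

First find gcd(447397, 13195002):
13195002 = 29·447397 + 220489
447397 = 2·220489 + 6419
220489 = 34·6419 + 2243
6419 = 2·2243 + 1933
2243 = 1·1933 + 310
1933 = 6·310 + 73
310 = 4·73 + 18
73 = 4·18 + 1
18 = 18·1 + 0
gcd = 1, so a unique solution mod 13195002 exists.
Back-substitute for the Bézout coefficients:
1 = 73 − 4·18
1 = −4·310 + 17·73
1 = 17·1933 − 106·310
1 = −106·2243 + 123·1933
1 = 123·6419 − 352·2243
1 = −352·220489 + 12091·6419
1 = 12091·447397 − 24534·220489
1 = −24534·13195002 + 723577·447397
So 447397·(723577) ≡ 1 (mod 13195002), giving 447397⁻¹ ≡ 723577.
x ≡ 447397⁻¹·521579 ≡ 723577·521579 ≡ 12315881 (mod 13195002).

12315881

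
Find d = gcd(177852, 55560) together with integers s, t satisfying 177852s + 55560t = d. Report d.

Euclidean algorithm:
177852 = 3*55560 + 11172
55560 = 4*11172 + 10872
11172 = 1*10872 + 300
10872 = 36*300 + 72
300 = 4*72 + 12
72 = 6*12 + 0
gcd(177852, 55560) = 12.
Back-substituting:
12 = 300 − 4·72
12 = −4·10872 + 145·300
12 = 145·11172 − 149·10872
12 = −149·55560 + 741·11172
12 = 741·177852 − 2372·55560
So 12 = (741)·177852 + (-2372)·55560.

12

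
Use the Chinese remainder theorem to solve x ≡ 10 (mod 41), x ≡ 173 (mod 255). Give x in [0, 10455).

Write x = 10 + 41·k. Then 41·k ≡ 173 − 10 ≡ 163 (mod 255).
Need 41⁻¹ mod 255. Extended Euclid on (255, 41):
255 = 6×41 + 9
41 = 4×9 + 5
9 = 1×5 + 4
5 = 1×4 + 1
4 = 4×1 + 0
Back-substitute:
1 = 5 − 4
1 = −9 + 2·5
1 = 2·41 − 9·9
1 = −9·255 + 56·41
41⁻¹ ≡ 56 (mod 255), so k ≡ 56·163 ≡ 203 (mod 255).
x = 10 + 41·203 = 8333.

8333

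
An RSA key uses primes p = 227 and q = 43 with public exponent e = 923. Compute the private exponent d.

5543

φ(n) = (p−1)(q−1) = 226·42 = 9492.
Need d with 923·d ≡ 1 (mod 9492). Apply the extended Euclidean algorithm:
9492 = 10×923 + 262
923 = 3×262 + 137
262 = 1×137 + 125
137 = 1×125 + 12
125 = 10×12 + 5
12 = 2×5 + 2
5 = 2×2 + 1
2 = 2×1 + 0
Back-substitute:
1 = 5 − 2·2
1 = −2·12 + 5·5
1 = 5·125 − 52·12
1 = −52·137 + 57·125
1 = 57·262 − 109·137
1 = −109·923 + 384·262
1 = 384·9492 − 3949·923
So 923·(-3949) ≡ 1 (mod 9492), hence d ≡ -3949 ≡ 5543 (mod 9492).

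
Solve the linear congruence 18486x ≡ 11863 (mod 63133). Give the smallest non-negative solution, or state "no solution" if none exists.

39545

First find gcd(18486, 63133):
63133 = 3×18486 + 7675
18486 = 2×7675 + 3136
7675 = 2×3136 + 1403
3136 = 2×1403 + 330
1403 = 4×330 + 83
330 = 3×83 + 81
83 = 1×81 + 2
81 = 40×2 + 1
2 = 2×1 + 0
gcd = 1, so a unique solution mod 63133 exists.
Back-substitute for the Bézout coefficients:
1 = 81 − 40·2
1 = −40·83 + 41·81
1 = 41·330 − 163·83
1 = −163·1403 + 693·330
1 = 693·3136 − 1549·1403
1 = −1549·7675 + 3791·3136
1 = 3791·18486 − 9131·7675
1 = −9131·63133 + 31184·18486
So 18486·(31184) ≡ 1 (mod 63133), giving 18486⁻¹ ≡ 31184.
x ≡ 18486⁻¹·11863 ≡ 31184·11863 ≡ 39545 (mod 63133).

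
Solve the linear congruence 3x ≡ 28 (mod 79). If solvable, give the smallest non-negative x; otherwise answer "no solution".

First find gcd(3, 79):
79 = 26×3 + 1
3 = 3×1 + 0
gcd = 1, so a unique solution mod 79 exists.
Back-substitute for the Bézout coefficients:
1 = 79 − 26·3
So 3·(-26) ≡ 1 (mod 79), giving 3⁻¹ ≡ 53.
x ≡ 3⁻¹·28 ≡ 53·28 ≡ 62 (mod 79).

62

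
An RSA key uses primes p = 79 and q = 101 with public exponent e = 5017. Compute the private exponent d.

φ(n) = (p−1)(q−1) = 78·100 = 7800.
Need d with 5017·d ≡ 1 (mod 7800). Apply the extended Euclidean algorithm:
7800 = 1·5017 + 2783
5017 = 1·2783 + 2234
2783 = 1·2234 + 549
2234 = 4·549 + 38
549 = 14·38 + 17
38 = 2·17 + 4
17 = 4·4 + 1
4 = 4·1 + 0
Back-substitute:
1 = 17 − 4·4
1 = −4·38 + 9·17
1 = 9·549 − 130·38
1 = −130·2234 + 529·549
1 = 529·2783 − 659·2234
1 = −659·5017 + 1188·2783
1 = 1188·7800 − 1847·5017
So 5017·(-1847) ≡ 1 (mod 7800), hence d ≡ -1847 ≡ 5953 (mod 7800).

5953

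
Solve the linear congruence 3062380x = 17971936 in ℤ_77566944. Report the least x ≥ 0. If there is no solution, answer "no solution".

13018744

First find gcd(3062380, 77566944):
77566944 = 25×3062380 + 1007444
3062380 = 3×1007444 + 40048
1007444 = 25×40048 + 6244
40048 = 6×6244 + 2584
6244 = 2×2584 + 1076
2584 = 2×1076 + 432
1076 = 2×432 + 212
432 = 2×212 + 8
212 = 26×8 + 4
8 = 2×4 + 0
gcd = 4 and 4 | 17971936, so solutions exist. Divide through by 4: 765595x ≡ 4492984 (mod 19391736).
Now find 765595⁻¹ mod 19391736:
19391736 = 25·765595 + 251861
765595 = 3·251861 + 10012
251861 = 25·10012 + 1561
10012 = 6·1561 + 646
1561 = 2·646 + 269
646 = 2·269 + 108
269 = 2·108 + 53
108 = 2·53 + 2
53 = 26·2 + 1
2 = 2·1 + 0
Back-substitute:
1 = 53 − 26·2
1 = −26·108 + 53·53
1 = 53·269 − 132·108
1 = −132·646 + 317·269
1 = 317·1561 − 766·646
1 = −766·10012 + 4913·1561
1 = 4913·251861 − 123591·10012
1 = −123591·765595 + 375686·251861
1 = 375686·19391736 − 9515741·765595
So 765595·(-9515741) ≡ 1 (mod 19391736), i.e. 765595⁻¹ ≡ 9875995.
Then x ≡ 9875995·4492984 ≡ 13018744 (mod 19391736); the smallest non-negative solution is x = 13018744.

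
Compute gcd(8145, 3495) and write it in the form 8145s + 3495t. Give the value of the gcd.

15

Repeated division:
8145 = 2×3495 + 1155
3495 = 3×1155 + 30
1155 = 38×30 + 15
30 = 2×15 + 0
gcd(8145, 3495) = 15.
Working backward:
15 = 1155 − 38·30
15 = −38·3495 + 115·1155
15 = 115·8145 − 268·3495
So 15 = (115)·8145 + (-268)·3495.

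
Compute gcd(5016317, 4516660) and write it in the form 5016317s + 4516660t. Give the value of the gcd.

1

Euclidean algorithm:
5016317 = 1·4516660 + 499657
4516660 = 9·499657 + 19747
499657 = 25·19747 + 5982
19747 = 3·5982 + 1801
5982 = 3·1801 + 579
1801 = 3·579 + 64
579 = 9·64 + 3
64 = 21·3 + 1
3 = 3·1 + 0
gcd(5016317, 4516660) = 1.
Back-substituting:
1 = 64 − 21·3
1 = −21·579 + 190·64
1 = 190·1801 − 591·579
1 = −591·5982 + 1963·1801
1 = 1963·19747 − 6480·5982
1 = −6480·499657 + 163963·19747
1 = 163963·4516660 − 1482147·499657
1 = −1482147·5016317 + 1646110·4516660
So 1 = (-1482147)·5016317 + (1646110)·4516660.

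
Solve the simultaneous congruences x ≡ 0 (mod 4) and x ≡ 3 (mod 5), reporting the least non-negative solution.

Write x = 0 + 4·k. Then 4·k ≡ 3 − 0 ≡ 3 (mod 5).
Need 4⁻¹ mod 5. Extended Euclid on (5, 4):
5 = 1×4 + 1
4 = 4×1 + 0
Back-substitute:
1 = 5 − 4
4⁻¹ ≡ 4 (mod 5), so k ≡ 4·3 ≡ 2 (mod 5).
x = 0 + 4·2 = 8.

8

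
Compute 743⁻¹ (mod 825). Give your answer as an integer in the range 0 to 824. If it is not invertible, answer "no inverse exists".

Apply the Euclidean algorithm to 825 and 743:
825 = 1*743 + 82
743 = 9*82 + 5
82 = 16*5 + 2
5 = 2*2 + 1
2 = 2*1 + 0
gcd = 1, so the inverse exists. Back-substitute:
1 = 5 − 2·2
1 = −2·82 + 33·5
1 = 33·743 − 299·82
1 = −299·825 + 332·743
So 743·332 ≡ 1 (mod 825).

332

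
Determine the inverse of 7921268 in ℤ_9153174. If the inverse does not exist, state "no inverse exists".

no inverse exists

Compute gcd(7921268, 9153174):
9153174 = 1*7921268 + 1231906
7921268 = 6*1231906 + 529832
1231906 = 2*529832 + 172242
529832 = 3*172242 + 13106
172242 = 13*13106 + 1864
13106 = 7*1864 + 58
1864 = 32*58 + 8
58 = 7*8 + 2
8 = 4*2 + 0
The gcd is 2, not 1, hence no inverse exists.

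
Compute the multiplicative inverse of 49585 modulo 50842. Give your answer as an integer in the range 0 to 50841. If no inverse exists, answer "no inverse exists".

38991

Apply the Euclidean algorithm to 50842 and 49585:
50842 = 1*49585 + 1257
49585 = 39*1257 + 562
1257 = 2*562 + 133
562 = 4*133 + 30
133 = 4*30 + 13
30 = 2*13 + 4
13 = 3*4 + 1
4 = 4*1 + 0
gcd = 1, so the inverse exists. Back-substitute:
1 = 13 − 3·4
1 = −3·30 + 7·13
1 = 7·133 − 31·30
1 = −31·562 + 131·133
1 = 131·1257 − 293·562
1 = −293·49585 + 11558·1257
1 = 11558·50842 − 11851·49585
Thus 49585·(-11851) ≡ 1 (mod 50842); reducing, -11851 mod 50842 = 38991.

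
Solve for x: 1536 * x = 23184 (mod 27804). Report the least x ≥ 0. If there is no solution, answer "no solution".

First find gcd(1536, 27804):
27804 = 18*1536 + 156
1536 = 9*156 + 132
156 = 1*132 + 24
132 = 5*24 + 12
24 = 2*12 + 0
gcd = 12 and 12 | 23184, so solutions exist. Divide through by 12: 128x ≡ 1932 (mod 2317).
Now find 128⁻¹ mod 2317:
2317 = 18*128 + 13
128 = 9*13 + 11
13 = 1*11 + 2
11 = 5*2 + 1
2 = 2*1 + 0
Back-substitute:
1 = 11 − 5·2
1 = −5·13 + 6·11
1 = 6·128 − 59·13
1 = −59·2317 + 1068·128
So 128⁻¹ ≡ 1068 (mod 2317).
Then x ≡ 1068·1932 ≡ 1246 (mod 2317); the smallest non-negative solution is x = 1246.

1246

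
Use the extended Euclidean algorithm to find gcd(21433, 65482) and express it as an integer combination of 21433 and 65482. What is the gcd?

Repeated division:
65482 = 3·21433 + 1183
21433 = 18·1183 + 139
1183 = 8·139 + 71
139 = 1·71 + 68
71 = 1·68 + 3
68 = 22·3 + 2
3 = 1·2 + 1
2 = 2·1 + 0
gcd(21433, 65482) = 1.
Back-substituting:
1 = 3 − 2
1 = −68 + 23·3
1 = 23·71 − 24·68
1 = −24·139 + 47·71
1 = 47·1183 − 400·139
1 = −400·21433 + 7247·1183
1 = 7247·65482 − 22141·21433
So 1 = (7247)·65482 + (-22141)·21433.

1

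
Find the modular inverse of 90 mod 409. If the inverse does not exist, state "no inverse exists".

Extended Euclidean algorithm:
409 = 4·90 + 49
90 = 1·49 + 41
49 = 1·41 + 8
41 = 5·8 + 1
8 = 8·1 + 0
Since gcd(90, 409) = 1, back-substitute to write 1 as a combination:
1 = 41 − 5·8
1 = −5·49 + 6·41
1 = 6·90 − 11·49
1 = −11·409 + 50·90
So 90·50 ≡ 1 (mod 409).

50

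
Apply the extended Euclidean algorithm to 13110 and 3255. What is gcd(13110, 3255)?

15

Repeated division:
13110 = 4×3255 + 90
3255 = 36×90 + 15
90 = 6×15 + 0
gcd(13110, 3255) = 15.
Express as a combination:
15 = 3255 − 36·90
15 = −36·13110 + 145·3255
So 15 = (-36)·13110 + (145)·3255.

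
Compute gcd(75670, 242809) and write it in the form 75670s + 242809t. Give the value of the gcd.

Repeated division:
242809 = 3*75670 + 15799
75670 = 4*15799 + 12474
15799 = 1*12474 + 3325
12474 = 3*3325 + 2499
3325 = 1*2499 + 826
2499 = 3*826 + 21
826 = 39*21 + 7
21 = 3*7 + 0
gcd(75670, 242809) = 7.
Working backward:
7 = 826 − 39·21
7 = −39·2499 + 118·826
7 = 118·3325 − 157·2499
7 = −157·12474 + 589·3325
7 = 589·15799 − 746·12474
7 = −746·75670 + 3573·15799
7 = 3573·242809 − 11465·75670
So 7 = (3573)·242809 + (-11465)·75670.

7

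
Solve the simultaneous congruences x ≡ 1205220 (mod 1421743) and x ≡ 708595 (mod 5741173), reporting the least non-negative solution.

Write x = 1205220 + 1421743·k. Then 1421743·k ≡ 708595 − 1205220 ≡ 5244548 (mod 5741173).
Need 1421743⁻¹ mod 5741173. Extended Euclid on (5741173, 1421743):
5741173 = 4·1421743 + 54201
1421743 = 26·54201 + 12517
54201 = 4·12517 + 4133
12517 = 3·4133 + 118
4133 = 35·118 + 3
118 = 39·3 + 1
3 = 3·1 + 0
Back-substitute:
1 = 118 − 39·3
1 = −39·4133 + 1366·118
1 = 1366·12517 − 4137·4133
1 = −4137·54201 + 17914·12517
1 = 17914·1421743 − 469901·54201
1 = −469901·5741173 + 1897518·1421743
1421743⁻¹ ≡ 1897518 (mod 5741173), so k ≡ 1897518·5244548 ≡ 1259470 (mod 5741173).
x = 1205220 + 1421743·1259470 = 1790643861430.

1790643861430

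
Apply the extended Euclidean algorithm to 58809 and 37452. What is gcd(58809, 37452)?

3

Repeated division:
58809 = 1×37452 + 21357
37452 = 1×21357 + 16095
21357 = 1×16095 + 5262
16095 = 3×5262 + 309
5262 = 17×309 + 9
309 = 34×9 + 3
9 = 3×3 + 0
gcd(58809, 37452) = 3.
Back-substituting:
3 = 309 − 34·9
3 = −34·5262 + 579·309
3 = 579·16095 − 1771·5262
3 = −1771·21357 + 2350·16095
3 = 2350·37452 − 4121·21357
3 = −4121·58809 + 6471·37452
So 3 = (-4121)·58809 + (6471)·37452.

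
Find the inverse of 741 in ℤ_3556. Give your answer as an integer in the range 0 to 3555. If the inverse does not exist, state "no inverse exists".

gcd(3556, 741) by repeated division:
3556 = 4*741 + 592
741 = 1*592 + 149
592 = 3*149 + 145
149 = 1*145 + 4
145 = 36*4 + 1
4 = 4*1 + 0
gcd = 1, so the inverse exists. Back-substitute:
1 = 145 − 36·4
1 = −36·149 + 37·145
1 = 37·592 − 147·149
1 = −147·741 + 184·592
1 = 184·3556 − 883·741
Hence 741⁻¹ ≡ -883 ≡ 2673 (mod 3556).

2673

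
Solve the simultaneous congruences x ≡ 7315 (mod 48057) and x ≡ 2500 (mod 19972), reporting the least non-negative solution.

Write x = 7315 + 48057·k. Then 48057·k ≡ 2500 − 7315 ≡ 15157 (mod 19972).
Need 48057⁻¹ mod 19972. Extended Euclid on (19972, 8113):
19972 = 2×8113 + 3746
8113 = 2×3746 + 621
3746 = 6×621 + 20
621 = 31×20 + 1
20 = 20×1 + 0
Back-substitute:
1 = 621 − 31·20
1 = −31·3746 + 187·621
1 = 187·8113 − 405·3746
1 = −405·19972 + 997·8113
48057⁻¹ ≡ 997 (mod 19972), so k ≡ 997·15157 ≡ 12697 (mod 19972).
x = 7315 + 48057·12697 = 610187044.

610187044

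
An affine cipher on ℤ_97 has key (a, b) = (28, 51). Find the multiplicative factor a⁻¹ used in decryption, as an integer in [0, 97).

gcd(97, 28) by repeated division:
97 = 3×28 + 13
28 = 2×13 + 2
13 = 6×2 + 1
2 = 2×1 + 0
Since gcd(28, 97) = 1, back-substitute to write 1 as a combination:
1 = 13 − 6·2
1 = −6·28 + 13·13
1 = 13·97 − 45·28
Thus 28·(-45) ≡ 1 (mod 97); reducing, -45 mod 97 = 52.

52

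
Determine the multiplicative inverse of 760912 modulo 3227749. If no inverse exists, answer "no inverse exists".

1059278

Apply the Euclidean algorithm to 3227749 and 760912:
3227749 = 4*760912 + 184101
760912 = 4*184101 + 24508
184101 = 7*24508 + 12545
24508 = 1*12545 + 11963
12545 = 1*11963 + 582
11963 = 20*582 + 323
582 = 1*323 + 259
323 = 1*259 + 64
259 = 4*64 + 3
64 = 21*3 + 1
3 = 3*1 + 0
gcd = 1, so the inverse exists. Back-substitute:
1 = 64 − 21·3
1 = −21·259 + 85·64
1 = 85·323 − 106·259
1 = −106·582 + 191·323
1 = 191·11963 − 3926·582
1 = −3926·12545 + 4117·11963
1 = 4117·24508 − 8043·12545
1 = −8043·184101 + 60418·24508
1 = 60418·760912 − 249715·184101
1 = −249715·3227749 + 1059278·760912
So 760912·1059278 ≡ 1 (mod 3227749).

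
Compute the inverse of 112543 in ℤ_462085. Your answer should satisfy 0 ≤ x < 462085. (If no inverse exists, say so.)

Apply the Euclidean algorithm to 462085 and 112543:
462085 = 4*112543 + 11913
112543 = 9*11913 + 5326
11913 = 2*5326 + 1261
5326 = 4*1261 + 282
1261 = 4*282 + 133
282 = 2*133 + 16
133 = 8*16 + 5
16 = 3*5 + 1
5 = 5*1 + 0
gcd = 1, so the inverse exists. Back-substitute:
1 = 16 − 3·5
1 = −3·133 + 25·16
1 = 25·282 − 53·133
1 = −53·1261 + 237·282
1 = 237·5326 − 1001·1261
1 = −1001·11913 + 2239·5326
1 = 2239·112543 − 21152·11913
1 = −21152·462085 + 86847·112543
So 112543·86847 ≡ 1 (mod 462085).

86847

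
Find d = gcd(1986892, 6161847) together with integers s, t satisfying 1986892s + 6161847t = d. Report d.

Apply Euclid's algorithm to 6161847 and 1986892:
6161847 = 3·1986892 + 201171
1986892 = 9·201171 + 176353
201171 = 1·176353 + 24818
176353 = 7·24818 + 2627
24818 = 9·2627 + 1175
2627 = 2·1175 + 277
1175 = 4·277 + 67
277 = 4·67 + 9
67 = 7·9 + 4
9 = 2·4 + 1
4 = 4·1 + 0
gcd(1986892, 6161847) = 1.
Back-substituting:
1 = 9 − 2·4
1 = −2·67 + 15·9
1 = 15·277 − 62·67
1 = −62·1175 + 263·277
1 = 263·2627 − 588·1175
1 = −588·24818 + 5555·2627
1 = 5555·176353 − 39473·24818
1 = −39473·201171 + 45028·176353
1 = 45028·1986892 − 444725·201171
1 = −444725·6161847 + 1379203·1986892
So 1 = (-444725)·6161847 + (1379203)·1986892.

1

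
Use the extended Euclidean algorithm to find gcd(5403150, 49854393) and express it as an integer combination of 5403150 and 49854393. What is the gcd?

9

Apply Euclid's algorithm to 49854393 and 5403150:
49854393 = 9×5403150 + 1226043
5403150 = 4×1226043 + 498978
1226043 = 2×498978 + 228087
498978 = 2×228087 + 42804
228087 = 5×42804 + 14067
42804 = 3×14067 + 603
14067 = 23×603 + 198
603 = 3×198 + 9
198 = 22×9 + 0
gcd(5403150, 49854393) = 9.
Express as a combination:
9 = 603 − 3·198
9 = −3·14067 + 70·603
9 = 70·42804 − 213·14067
9 = −213·228087 + 1135·42804
9 = 1135·498978 − 2483·228087
9 = −2483·1226043 + 6101·498978
9 = 6101·5403150 − 26887·1226043
9 = −26887·49854393 + 248084·5403150
So 9 = (-26887)·49854393 + (248084)·5403150.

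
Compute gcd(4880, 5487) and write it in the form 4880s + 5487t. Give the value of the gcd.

Euclidean algorithm:
5487 = 1·4880 + 607
4880 = 8·607 + 24
607 = 25·24 + 7
24 = 3·7 + 3
7 = 2·3 + 1
3 = 3·1 + 0
gcd(4880, 5487) = 1.
Back-substituting:
1 = 7 − 2·3
1 = −2·24 + 7·7
1 = 7·607 − 177·24
1 = −177·4880 + 1423·607
1 = 1423·5487 − 1600·4880
So 1 = (1423)·5487 + (-1600)·4880.

1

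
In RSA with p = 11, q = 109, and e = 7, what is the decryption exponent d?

φ(n) = (p−1)(q−1) = 10·108 = 1080.
Need d with 7·d ≡ 1 (mod 1080). Apply the extended Euclidean algorithm:
1080 = 154·7 + 2
7 = 3·2 + 1
2 = 2·1 + 0
Back-substitute:
1 = 7 − 3·2
1 = −3·1080 + 463·7
So 7·463 ≡ 1 (mod 1080), hence d = 463.

463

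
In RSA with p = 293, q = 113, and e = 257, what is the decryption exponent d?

φ(n) = (p−1)(q−1) = 292·112 = 32704.
Need d with 257·d ≡ 1 (mod 32704). Apply the extended Euclidean algorithm:
32704 = 127*257 + 65
257 = 3*65 + 62
65 = 1*62 + 3
62 = 20*3 + 2
3 = 1*2 + 1
2 = 2*1 + 0
Back-substitute:
1 = 3 − 2
1 = −62 + 21·3
1 = 21·65 − 22·62
1 = −22·257 + 87·65
1 = 87·32704 − 11071·257
So 257·(-11071) ≡ 1 (mod 32704), hence d ≡ -11071 ≡ 21633 (mod 32704).

21633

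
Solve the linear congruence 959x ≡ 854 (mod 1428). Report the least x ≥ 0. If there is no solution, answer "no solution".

190

First find gcd(959, 1428):
1428 = 1×959 + 469
959 = 2×469 + 21
469 = 22×21 + 7
21 = 3×7 + 0
gcd = 7 and 7 | 854, so solutions exist. Divide through by 7: 137x ≡ 122 (mod 204).
Now find 137⁻¹ mod 204:
204 = 1·137 + 67
137 = 2·67 + 3
67 = 22·3 + 1
3 = 3·1 + 0
Back-substitute:
1 = 67 − 22·3
1 = −22·137 + 45·67
1 = 45·204 − 67·137
So 137·(-67) ≡ 1 (mod 204), i.e. 137⁻¹ ≡ 137.
Then x ≡ 137·122 ≡ 190 (mod 204); the smallest non-negative solution is x = 190.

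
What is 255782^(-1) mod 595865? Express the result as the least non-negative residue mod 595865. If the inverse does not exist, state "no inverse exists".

264093

Run Euclid on (595865, 255782):
595865 = 2·255782 + 84301
255782 = 3·84301 + 2879
84301 = 29·2879 + 810
2879 = 3·810 + 449
810 = 1·449 + 361
449 = 1·361 + 88
361 = 4·88 + 9
88 = 9·9 + 7
9 = 1·7 + 2
7 = 3·2 + 1
2 = 2·1 + 0
gcd = 1, so the inverse exists. Back-substitute:
1 = 7 − 3·2
1 = −3·9 + 4·7
1 = 4·88 − 39·9
1 = −39·361 + 160·88
1 = 160·449 − 199·361
1 = −199·810 + 359·449
1 = 359·2879 − 1276·810
1 = −1276·84301 + 37363·2879
1 = 37363·255782 − 113365·84301
1 = −113365·595865 + 264093·255782
So 255782·264093 ≡ 1 (mod 595865).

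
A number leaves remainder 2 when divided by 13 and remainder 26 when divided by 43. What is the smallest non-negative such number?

327

Write x = 2 + 13·k. Then 13·k ≡ 26 − 2 ≡ 24 (mod 43).
Need 13⁻¹ mod 43. Extended Euclid on (43, 13):
43 = 3×13 + 4
13 = 3×4 + 1
4 = 4×1 + 0
Back-substitute:
1 = 13 − 3·4
1 = −3·43 + 10·13
13⁻¹ ≡ 10 (mod 43), so k ≡ 10·24 ≡ 25 (mod 43).
x = 2 + 13·25 = 327.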